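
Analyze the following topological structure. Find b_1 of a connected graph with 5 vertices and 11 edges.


For a connected graph: rank(pi_1) = b_1 = E - V + 1 = 1 - chi.
chi = V - E = 5 - 11 = -6.
rank = 1 - (-6) = 11 - 5 + 1 = 7

7


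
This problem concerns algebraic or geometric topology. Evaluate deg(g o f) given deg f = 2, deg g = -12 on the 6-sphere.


Degree is multiplicative under composition: deg(g o f) = deg(g) * deg(f).
= -12 * 2 = -24

-24


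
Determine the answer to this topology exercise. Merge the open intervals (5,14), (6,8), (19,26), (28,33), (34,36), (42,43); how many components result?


Sort and merge overlapping open intervals.
Merged: (5,14), (19,26), (28,33), (34,36), (42,43).
Number of components = 5

5


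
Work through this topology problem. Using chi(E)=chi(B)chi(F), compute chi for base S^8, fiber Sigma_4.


chi(S^8) = 2 (n even), chi(Sigma_4) = 2 - 2*4 = -6.
chi(E) = 2 * (-6) = -12

-12


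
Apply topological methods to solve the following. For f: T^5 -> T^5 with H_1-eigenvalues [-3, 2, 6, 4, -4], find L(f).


For a torus self-map: L(f) = det(I - A) where A acts on H_1.
L(f) = (1--3) * (1-2) * (1-6) * (1-4) * (1--4) = 4 * -1 * -5 * -3 * 5 = -300

-300


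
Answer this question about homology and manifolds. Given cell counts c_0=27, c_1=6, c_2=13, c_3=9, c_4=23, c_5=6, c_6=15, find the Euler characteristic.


chi = sum_k (-1)^k c_k.
= (-1)^0*27 + (-1)^1*6 + (-1)^2*13 + (-1)^3*9 + (-1)^4*23 + (-1)^5*6 + (-1)^6*15
= (27) + (-6) + (13) + (-9) + (23) + (-6) + (15)
= 57

57


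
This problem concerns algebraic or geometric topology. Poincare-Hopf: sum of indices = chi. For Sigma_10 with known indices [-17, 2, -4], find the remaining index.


Poincare-Hopf: sum of indices = chi(M).
chi(Sigma_10) = 2 - 2*10 = -18.
Sum of known indices = -19.
x = chi - (sum known) = -18 - (-19) = 1

1


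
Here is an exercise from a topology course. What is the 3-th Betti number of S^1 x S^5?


Each S^d has Poincare polynomial 1 + t^d.
The product S^1 x S^5 has Poincare polynomial prod(1+t^d_i).
Expanding: b_0=1, b_1=1, b_5=1, b_6=1.
b_3 = 0

0


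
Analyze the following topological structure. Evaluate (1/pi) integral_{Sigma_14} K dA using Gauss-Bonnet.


Gauss-Bonnet: integral K dA = 2*pi*chi(M).
chi(Sigma_14) = 2 - 2*14 = -26.
(integral K dA)/pi = 2*chi = 2*(-26) = -52

-52


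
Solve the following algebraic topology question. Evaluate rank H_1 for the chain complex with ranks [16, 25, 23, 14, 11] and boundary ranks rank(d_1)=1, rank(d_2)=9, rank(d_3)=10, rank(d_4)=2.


rank H_k = rank(ker d_k) - rank(im d_{k+1}).
rank(ker d_1) = rank(C_1) - rank(d_1) = 25 - 1 = 24.
rank(im d_{1+1}) = 9.
rank H_1 = 24 - 9 = 15

15


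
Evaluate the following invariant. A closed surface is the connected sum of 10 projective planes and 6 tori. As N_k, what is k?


Since a >= 1, the sum is non-orientable; each T^2 can be replaced by RP^2 # RP^2 (since T^2#RP^2 = 3RP^2).
Total crosscaps k = 10 + 2*6 = 22.
Check via chi: chi = 10*1 + 6*0 - (10+6-1)*2 = -20 = 2 - k = -20. Consistent.

22


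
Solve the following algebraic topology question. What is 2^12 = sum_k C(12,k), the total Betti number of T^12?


b_k(T^12) = C(12,k), so the sum over k is sum_k C(12,k) = 2^12.
Total = 2^12 = 4096

4096


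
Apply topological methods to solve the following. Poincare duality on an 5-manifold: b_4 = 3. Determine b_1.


Poincare duality for closed orientable n-manifolds: b_k = b_{n-k}.
Here n = 5, so b_1 = b_4 = 3

3


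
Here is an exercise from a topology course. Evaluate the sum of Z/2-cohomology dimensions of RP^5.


H^k(RP^5; Z/2) = Z/2 for each 0 <= k <= 5.
Total dimension = 5 + 1 = 6

6


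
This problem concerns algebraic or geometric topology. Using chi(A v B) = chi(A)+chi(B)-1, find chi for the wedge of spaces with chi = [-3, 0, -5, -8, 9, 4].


chi(A v B) = chi(A) + chi(B) - 1 (one point identified).
For 6 spaces: chi = (sum chi_i) - (6 - 1).
sum = -3; chi = -3 - 5 = -8

-8


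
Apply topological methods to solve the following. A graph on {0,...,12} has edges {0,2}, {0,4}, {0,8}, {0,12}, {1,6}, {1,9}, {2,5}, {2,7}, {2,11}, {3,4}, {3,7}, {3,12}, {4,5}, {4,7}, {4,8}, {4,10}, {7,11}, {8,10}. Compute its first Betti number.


b_1 = E - V + (number of components).
E = 18, V = 13, components = 2.
b_1 = 18 - 13 + 2 = 7

7


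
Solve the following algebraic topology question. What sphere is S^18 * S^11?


Join of spheres: S^m * S^n = S^{m+n+1}.
dim = 18 + 11 + 1 = 30

30


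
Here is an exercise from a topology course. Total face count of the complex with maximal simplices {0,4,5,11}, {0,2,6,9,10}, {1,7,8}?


Each maximal simplex on m vertices has 2^m - 1 nonempty faces.
Take the union (dedupe shared faces).
Total distinct faces = 52

52


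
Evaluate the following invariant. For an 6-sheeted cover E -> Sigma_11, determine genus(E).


For an n-sheeted cover: chi(E) = n * chi(B).
chi(Sigma_11) = 2 - 2*11 = -20.
chi(E) = 6 * (-20) = -120.
genus(E) = (2 - chi(E))/2 = (2 - (-120))/2 = 122/2 = 61

61


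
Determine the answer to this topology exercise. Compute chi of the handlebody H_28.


A genus-g handlebody deformation retracts to a wedge of g circles.
chi(vee_g S^1) = 1 - g.
chi(H_28) = 1 - 28 = -27

-27


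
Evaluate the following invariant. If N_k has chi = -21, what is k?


chi = 2 - k for closed non-orientable surfaces with k crosscaps.
-21 = 2 - k
k = 2 - (-21) = 23

23


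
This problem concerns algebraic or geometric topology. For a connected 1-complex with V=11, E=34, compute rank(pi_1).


For a connected graph: rank(pi_1) = b_1 = E - V + 1 = 1 - chi.
chi = V - E = 11 - 34 = -23.
rank = 1 - (-23) = 34 - 11 + 1 = 24

24


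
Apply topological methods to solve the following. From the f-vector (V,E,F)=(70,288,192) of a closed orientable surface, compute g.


chi = V - E + F = 70 - 288 + 192 = -26
For orientable closed surface: chi = 2 - 2g, so g = (2 - chi)/2.
g = (2 - (-26)) / 2 = 28 / 2 = 14

14


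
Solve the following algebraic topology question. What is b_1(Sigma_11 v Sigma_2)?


For a wedge: H_1(A v B) = H_1(A) + H_1(B).
b_1(Sigma_11) = 22, b_1(Sigma_2) = 4.
b_1 = 22 + 4 = 26

26


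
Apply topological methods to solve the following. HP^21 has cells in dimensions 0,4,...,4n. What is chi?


HP^21 has one cell in each dimension 0, 4, ..., 4*21 (21+1 cells, all even-dim).
chi = 21 + 1 = 22

22


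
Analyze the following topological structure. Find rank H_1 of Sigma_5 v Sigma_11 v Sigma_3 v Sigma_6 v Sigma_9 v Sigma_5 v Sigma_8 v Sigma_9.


For a wedge X v Y: reduced H_k(X v Y) = H_k(X) + H_k(Y).
Each Sigma_g contributes b_1 = 2g.
b_1 = 10 + 22 + 6 + 12 + 18 + 10 + 16 + 18 = 112

112


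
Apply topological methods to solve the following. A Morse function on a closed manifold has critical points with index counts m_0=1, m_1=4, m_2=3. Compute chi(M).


Morse theory: chi(M) = sum_k (-1)^k m_k where m_k = #(index-k critical points).
= (1) + (-4) + (3) = 0

0


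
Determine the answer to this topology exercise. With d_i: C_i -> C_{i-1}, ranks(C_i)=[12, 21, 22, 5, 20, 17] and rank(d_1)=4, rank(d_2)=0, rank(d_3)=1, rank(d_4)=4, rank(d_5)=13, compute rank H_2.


rank H_k = rank(ker d_k) - rank(im d_{k+1}).
rank(ker d_2) = rank(C_2) - rank(d_2) = 22 - 0 = 22.
rank(im d_{2+1}) = 1.
rank H_2 = 22 - 1 = 21

21


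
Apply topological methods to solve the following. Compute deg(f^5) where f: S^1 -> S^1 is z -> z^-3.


deg(f) = -3. Degree is multiplicative: deg(f^5) = (deg f)^5.
deg(f^5) = (-3)^5 = -243

-243


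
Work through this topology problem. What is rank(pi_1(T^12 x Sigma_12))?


pi_1(A x B) = pi_1(A) x pi_1(B); rank of abelianization = b_1.
b_1(T^12) = 12, b_1(Sigma_12) = 2*12 = 24.
b_1(product) = 12 + 24 = 36

36


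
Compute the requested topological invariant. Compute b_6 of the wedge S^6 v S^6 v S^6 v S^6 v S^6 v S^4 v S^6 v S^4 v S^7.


For a wedge of spheres, H_k (k>0) is free on one generator per sphere of dimension k.
Spheres of dimension 6: count = 6.
b_6 = 6

6


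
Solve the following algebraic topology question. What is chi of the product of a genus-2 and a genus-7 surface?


chi(Sigma_2) = 2 - 2*2 = -2
chi(Sigma_7) = 2 - 2*7 = -12
chi(product) = (-2) * (-12) = 24

24


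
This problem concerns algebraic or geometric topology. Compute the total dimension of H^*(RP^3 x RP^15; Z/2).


dim H^*(RP^n; Z/2) = n+1 (one Z/2 in each degree 0..n).
Total Betti number is multiplicative.
Total = (3+1) * (15+1) = 4 * 16 = 64

64


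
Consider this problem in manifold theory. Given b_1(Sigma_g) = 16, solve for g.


For a closed orientable surface: b_1 = 2g.
16 = 2g
g = 16 / 2 = 8

8


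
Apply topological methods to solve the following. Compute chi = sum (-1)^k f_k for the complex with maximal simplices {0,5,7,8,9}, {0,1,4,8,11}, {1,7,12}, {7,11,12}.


Enumerate all faces; f-vector: f_0=9, f_1=24, f_2=22, f_3=10, f_4=2.
chi = sum (-1)^k f_k = -1

-1


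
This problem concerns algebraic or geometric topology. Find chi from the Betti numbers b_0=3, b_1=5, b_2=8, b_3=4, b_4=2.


chi = sum_k (-1)^k b_k.
= (3) + (-5) + (8) + (-4) + (2)
= 4

4


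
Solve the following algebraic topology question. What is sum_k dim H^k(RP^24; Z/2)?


H^k(RP^24; Z/2) = Z/2 for each 0 <= k <= 24.
Total dimension = 24 + 1 = 25

25


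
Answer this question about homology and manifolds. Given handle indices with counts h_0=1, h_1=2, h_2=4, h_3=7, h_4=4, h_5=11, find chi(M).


Handles of index k contribute (-1)^k to chi (same as CW cells).
chi = (1) + (-2) + (4) + (-7) + (4) + (-11) = -11

-11


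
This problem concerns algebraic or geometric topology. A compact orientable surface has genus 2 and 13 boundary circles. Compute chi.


For a compact orientable surface with genus g and b boundary components: chi = 2 - 2g - b.
chi = 2 - 2*2 - 13 = 2 - 4 - 13 = -15

-15


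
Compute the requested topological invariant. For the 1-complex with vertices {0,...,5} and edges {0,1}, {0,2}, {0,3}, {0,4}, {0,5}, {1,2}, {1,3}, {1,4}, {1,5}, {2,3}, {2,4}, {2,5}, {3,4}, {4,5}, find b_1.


b_1 = E - V + (number of components).
E = 14, V = 6, components = 1.
b_1 = 14 - 6 + 1 = 9

9


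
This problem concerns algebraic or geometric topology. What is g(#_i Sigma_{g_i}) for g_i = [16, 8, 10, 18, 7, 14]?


Genus is additive under connected sum of orientable surfaces.
g = 16 + 8 + 10 + 18 + 7 + 14 = 73

73


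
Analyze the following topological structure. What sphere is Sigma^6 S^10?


Each suspension raises dimension by 1: Sigma S^n = S^{n+1}.
Sigma^6 S^10 = S^{10+6} = S^16

16


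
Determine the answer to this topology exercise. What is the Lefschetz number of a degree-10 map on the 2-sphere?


On S^2: L(f) = tr(f_0*) + (-1)^2 tr(f_2*) = 1 + (-1)^2 * deg(f).
L(f) = 1 + (-1)^2 * 10 = 1 + 10 = 11

11


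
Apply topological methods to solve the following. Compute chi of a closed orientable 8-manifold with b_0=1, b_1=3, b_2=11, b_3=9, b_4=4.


By Poincare duality b_k = b_{8-k}, so full Betti numbers: b_0=1, b_1=3, b_2=11, b_3=9, b_4=4, b_5=9, b_6=11, b_7=3, b_8=1.
chi = sum (-1)^k b_k = 4

4


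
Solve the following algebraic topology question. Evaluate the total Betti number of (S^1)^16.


b_k(T^16) = C(16,k), so the sum over k is sum_k C(16,k) = 2^16.
Total = 2^16 = 65536

65536


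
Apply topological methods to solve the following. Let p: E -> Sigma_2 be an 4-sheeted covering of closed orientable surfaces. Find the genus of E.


For an n-sheeted cover: chi(E) = n * chi(B).
chi(Sigma_2) = 2 - 2*2 = -2.
chi(E) = 4 * (-2) = -8.
genus(E) = (2 - chi(E))/2 = (2 - (-8))/2 = 10/2 = 5

5


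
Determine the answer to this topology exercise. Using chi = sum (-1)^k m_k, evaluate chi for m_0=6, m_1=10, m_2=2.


Morse theory: chi(M) = sum_k (-1)^k m_k where m_k = #(index-k critical points).
= (6) + (-10) + (2) = -2

-2


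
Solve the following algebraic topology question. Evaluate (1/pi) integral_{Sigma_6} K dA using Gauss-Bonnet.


Gauss-Bonnet: integral K dA = 2*pi*chi(M).
chi(Sigma_6) = 2 - 2*6 = -10.
(integral K dA)/pi = 2*chi = 2*(-10) = -20

-20


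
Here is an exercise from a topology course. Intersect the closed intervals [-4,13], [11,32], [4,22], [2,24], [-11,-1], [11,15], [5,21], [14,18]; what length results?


Intersection = [max(a_i), min(b_i)] = [14, -1].
Since 14 > -1, the intersection is empty.
Length = 0

0


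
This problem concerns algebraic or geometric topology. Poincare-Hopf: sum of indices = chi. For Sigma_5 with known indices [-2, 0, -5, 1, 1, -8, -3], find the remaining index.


Poincare-Hopf: sum of indices = chi(M).
chi(Sigma_5) = 2 - 2*5 = -8.
Sum of known indices = -16.
x = chi - (sum known) = -8 - (-16) = 8

8


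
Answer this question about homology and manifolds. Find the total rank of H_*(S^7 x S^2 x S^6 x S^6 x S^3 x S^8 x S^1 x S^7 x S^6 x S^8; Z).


Total Betti number is multiplicative under products.
Each S^d (d>=1) has total Betti number 2.
There are 10 sphere factors.
Total = 2^10 = 1024

1024


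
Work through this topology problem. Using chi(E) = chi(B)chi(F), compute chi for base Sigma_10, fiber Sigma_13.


For a fiber bundle F -> E -> B (with CW structure): chi(E) = chi(B) * chi(F).
chi(Sigma_10) = -18, chi(Sigma_13) = -24.
chi(E) = (-18) * (-24) = 432

432


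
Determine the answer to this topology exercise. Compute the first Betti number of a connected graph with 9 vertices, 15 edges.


For a connected graph: rank(pi_1) = b_1 = E - V + 1 = 1 - chi.
chi = V - E = 9 - 15 = -6.
rank = 1 - (-6) = 15 - 9 + 1 = 7

7


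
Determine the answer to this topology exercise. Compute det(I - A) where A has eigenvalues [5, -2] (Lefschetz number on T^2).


For a torus self-map: L(f) = det(I - A) where A acts on H_1.
L(f) = (1-5) * (1--2) = -4 * 3 = -12

-12


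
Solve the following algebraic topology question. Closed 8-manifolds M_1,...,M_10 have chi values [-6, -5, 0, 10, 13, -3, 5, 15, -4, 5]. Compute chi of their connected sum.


For n-manifolds: chi(A#B) = chi(A) + chi(B) - chi(S^8).
chi(S^8) = 1 + (-1)^8 = 2.
chi(#) = (sum chi_i) - (10-1)*chi(S^8) = 30 - 9*2 = 12

12


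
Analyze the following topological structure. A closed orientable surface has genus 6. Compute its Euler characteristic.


For a closed orientable surface of genus g: chi = 2 - 2g.
Here g = 6.
chi = 2 - 2*6 = 2 - 12 = -10

-10


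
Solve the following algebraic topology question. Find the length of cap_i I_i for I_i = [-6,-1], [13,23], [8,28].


Intersection = [max(a_i), min(b_i)] = [13, -1].
Since 13 > -1, the intersection is empty.
Length = 0

0


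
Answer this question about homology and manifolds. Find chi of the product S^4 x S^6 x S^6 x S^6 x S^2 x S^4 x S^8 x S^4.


chi is multiplicative: chi(X x Y) = chi(X) chi(Y).
Each even-dim sphere has chi = 2. There are 8 factors.
chi = 2^8 = 256

256


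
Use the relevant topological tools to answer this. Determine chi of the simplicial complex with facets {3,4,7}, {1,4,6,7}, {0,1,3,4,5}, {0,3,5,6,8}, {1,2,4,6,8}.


Enumerate all faces; f-vector: f_0=9, f_1=29, f_2=33, f_3=16, f_4=3.
chi = sum (-1)^k f_k = 0

0


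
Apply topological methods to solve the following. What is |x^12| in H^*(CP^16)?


|x| = 2 in H^*(CP^n).
|x^12| = 12 * |x| = 12 * 2 = 24

24


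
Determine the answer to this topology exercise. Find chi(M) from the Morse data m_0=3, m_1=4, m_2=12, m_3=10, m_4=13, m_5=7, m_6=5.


Morse theory: chi(M) = sum_k (-1)^k m_k where m_k = #(index-k critical points).
= (3) + (-4) + (12) + (-10) + (13) + (-7) + (5) = 12

12


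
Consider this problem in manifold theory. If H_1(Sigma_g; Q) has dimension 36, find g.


For a closed orientable surface: b_1 = 2g.
36 = 2g
g = 36 / 2 = 18

18


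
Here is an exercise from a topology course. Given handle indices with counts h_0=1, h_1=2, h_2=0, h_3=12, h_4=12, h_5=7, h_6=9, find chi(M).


Handles of index k contribute (-1)^k to chi (same as CW cells).
chi = (1) + (-2) + (0) + (-12) + (12) + (-7) + (9) = 1

1


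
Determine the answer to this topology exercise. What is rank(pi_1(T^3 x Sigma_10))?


pi_1(A x B) = pi_1(A) x pi_1(B); rank of abelianization = b_1.
b_1(T^3) = 3, b_1(Sigma_10) = 2*10 = 20.
b_1(product) = 3 + 20 = 23

23


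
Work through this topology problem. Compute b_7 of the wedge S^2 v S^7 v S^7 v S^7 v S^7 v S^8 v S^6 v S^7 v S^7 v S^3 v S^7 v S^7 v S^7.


For a wedge of spheres, H_k (k>0) is free on one generator per sphere of dimension k.
Spheres of dimension 7: count = 9.
b_7 = 9

9


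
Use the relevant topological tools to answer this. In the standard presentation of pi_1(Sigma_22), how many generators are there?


Standard presentation: pi_1(Sigma_g) = <a_1,b_1,...,a_g,b_g | [a_1,b_1]...[a_g,b_g] = 1>.
Number of generators = 2g = 2*22 = 44

44


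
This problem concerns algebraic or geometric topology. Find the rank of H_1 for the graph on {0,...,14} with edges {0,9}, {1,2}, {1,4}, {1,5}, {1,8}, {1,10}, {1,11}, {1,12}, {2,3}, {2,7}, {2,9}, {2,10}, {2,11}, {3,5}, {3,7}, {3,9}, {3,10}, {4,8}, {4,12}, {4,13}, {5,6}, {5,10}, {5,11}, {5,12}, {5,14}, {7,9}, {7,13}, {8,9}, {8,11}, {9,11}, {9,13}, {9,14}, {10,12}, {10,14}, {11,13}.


b_1 = E - V + (number of components).
E = 35, V = 15, components = 1.
b_1 = 35 - 15 + 1 = 21

21


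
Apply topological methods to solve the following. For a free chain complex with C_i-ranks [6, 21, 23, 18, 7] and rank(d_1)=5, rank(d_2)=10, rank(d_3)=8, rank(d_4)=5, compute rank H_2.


rank H_k = rank(ker d_k) - rank(im d_{k+1}).
rank(ker d_2) = rank(C_2) - rank(d_2) = 23 - 10 = 13.
rank(im d_{2+1}) = 8.
rank H_2 = 13 - 8 = 5

5


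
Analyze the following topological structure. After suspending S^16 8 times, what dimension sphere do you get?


Each suspension raises dimension by 1: Sigma S^n = S^{n+1}.
Sigma^8 S^16 = S^{16+8} = S^24

24


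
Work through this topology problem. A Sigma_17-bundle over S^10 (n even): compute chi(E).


chi(S^10) = 2 (n even), chi(Sigma_17) = 2 - 2*17 = -32.
chi(E) = 2 * (-32) = -64

-64


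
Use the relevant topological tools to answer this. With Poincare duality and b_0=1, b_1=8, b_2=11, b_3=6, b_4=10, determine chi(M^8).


By Poincare duality b_k = b_{8-k}, so full Betti numbers: b_0=1, b_1=8, b_2=11, b_3=6, b_4=10, b_5=6, b_6=11, b_7=8, b_8=1.
chi = sum (-1)^k b_k = 6

6


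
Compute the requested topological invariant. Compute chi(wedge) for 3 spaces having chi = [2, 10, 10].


chi(A v B) = chi(A) + chi(B) - 1 (one point identified).
For 3 spaces: chi = (sum chi_i) - (3 - 1).
sum = 22; chi = 22 - 2 = 20

20


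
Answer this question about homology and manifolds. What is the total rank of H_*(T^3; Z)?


b_k(T^3) = C(3,k), so the sum over k is sum_k C(3,k) = 2^3.
Total = 2^3 = 8

8


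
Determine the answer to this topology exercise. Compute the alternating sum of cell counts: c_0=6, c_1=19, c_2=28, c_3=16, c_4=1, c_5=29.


chi = sum_k (-1)^k c_k.
= (-1)^0*6 + (-1)^1*19 + (-1)^2*28 + (-1)^3*16 + (-1)^4*1 + (-1)^5*29
= (6) + (-19) + (28) + (-16) + (1) + (-29)
= -29

-29


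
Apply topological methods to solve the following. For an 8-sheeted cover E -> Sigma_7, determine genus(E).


For an n-sheeted cover: chi(E) = n * chi(B).
chi(Sigma_7) = 2 - 2*7 = -12.
chi(E) = 8 * (-12) = -96.
genus(E) = (2 - chi(E))/2 = (2 - (-96))/2 = 98/2 = 49

49


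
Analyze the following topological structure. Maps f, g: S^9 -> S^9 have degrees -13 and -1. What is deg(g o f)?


Degree is multiplicative under composition: deg(g o f) = deg(g) * deg(f).
= -1 * -13 = 13

13


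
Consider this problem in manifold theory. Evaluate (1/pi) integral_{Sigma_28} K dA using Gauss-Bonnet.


Gauss-Bonnet: integral K dA = 2*pi*chi(M).
chi(Sigma_28) = 2 - 2*28 = -54.
(integral K dA)/pi = 2*chi = 2*(-54) = -108

-108


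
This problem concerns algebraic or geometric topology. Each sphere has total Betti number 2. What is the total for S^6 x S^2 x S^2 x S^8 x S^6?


Total Betti number is multiplicative under products.
Each S^d (d>=1) has total Betti number 2.
There are 5 sphere factors.
Total = 2^5 = 32

32


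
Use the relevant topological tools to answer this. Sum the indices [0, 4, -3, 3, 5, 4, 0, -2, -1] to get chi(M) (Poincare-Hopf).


Poincare-Hopf: chi(M) = sum of indices of zeros.
chi = (0) + (4) + (-3) + (3) + (5) + (4) + (0) + (-2) + (-1) = 10

10


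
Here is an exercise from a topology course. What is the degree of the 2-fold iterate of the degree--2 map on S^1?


deg(f) = -2. Degree is multiplicative: deg(f^2) = (deg f)^2.
deg(f^2) = (-2)^2 = 4

4


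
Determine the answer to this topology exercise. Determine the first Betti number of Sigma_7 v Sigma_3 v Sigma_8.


For a wedge X v Y: reduced H_k(X v Y) = H_k(X) + H_k(Y).
Each Sigma_g contributes b_1 = 2g.
b_1 = 14 + 6 + 16 = 36

36


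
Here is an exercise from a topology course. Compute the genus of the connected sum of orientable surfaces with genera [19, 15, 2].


Genus is additive under connected sum of orientable surfaces.
g = 19 + 15 + 2 = 36

36


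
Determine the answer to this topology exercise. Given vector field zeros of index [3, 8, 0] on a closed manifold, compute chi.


Poincare-Hopf: chi(M) = sum of indices of zeros.
chi = (3) + (8) + (0) = 11

11


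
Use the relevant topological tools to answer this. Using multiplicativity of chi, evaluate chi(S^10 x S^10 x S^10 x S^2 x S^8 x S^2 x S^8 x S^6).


chi is multiplicative: chi(X x Y) = chi(X) chi(Y).
Each even-dim sphere has chi = 2. There are 8 factors.
chi = 2^8 = 256

256


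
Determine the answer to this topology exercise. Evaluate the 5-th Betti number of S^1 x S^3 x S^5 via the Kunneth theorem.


Each S^d has Poincare polynomial 1 + t^d.
The product S^1 x S^3 x S^5 has Poincare polynomial prod(1+t^d_i).
Expanding: b_0=1, b_1=1, b_3=1, b_4=1, b_5=1, b_6=1, b_8=1, b_9=1.
b_5 = 1

1


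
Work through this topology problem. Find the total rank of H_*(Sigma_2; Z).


For Sigma_2: b_0 = 1, b_1 = 2g = 4, b_2 = 1.
Total = 1 + 4 + 1 = 6

6


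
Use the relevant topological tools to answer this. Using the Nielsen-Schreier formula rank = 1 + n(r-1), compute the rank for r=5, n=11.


Nielsen-Schreier: an index-n subgroup of F_r is free of rank 1 + n(r-1).
Equivalently: chi(cover) = n*chi(base); chi(vee_r S^1) = 1 - 5 = -4.
chi(E) = 11*(-4) = -44; rank = 1 - chi(E) = 1 - (-44) = 45.
rank = 1 + 11*(5-1) = 1 + 44 = 45

45


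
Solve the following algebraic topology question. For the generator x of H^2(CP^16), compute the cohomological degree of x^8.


|x| = 2 in H^*(CP^n).
|x^8| = 8 * |x| = 8 * 2 = 16

16


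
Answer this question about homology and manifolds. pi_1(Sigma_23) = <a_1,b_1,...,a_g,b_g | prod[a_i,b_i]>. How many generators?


Standard presentation: pi_1(Sigma_g) = <a_1,b_1,...,a_g,b_g | [a_1,b_1]...[a_g,b_g] = 1>.
Number of generators = 2g = 2*23 = 46

46


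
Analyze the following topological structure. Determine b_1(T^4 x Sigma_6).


pi_1(A x B) = pi_1(A) x pi_1(B); rank of abelianization = b_1.
b_1(T^4) = 4, b_1(Sigma_6) = 2*6 = 12.
b_1(product) = 4 + 12 = 16

16


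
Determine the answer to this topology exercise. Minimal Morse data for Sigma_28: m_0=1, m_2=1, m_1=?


A perfect Morse function has m_k = b_k.
For Sigma_28: b_0=1, b_1=2g=56, b_2=1.
Saddles m_1 = 2g = 56

56


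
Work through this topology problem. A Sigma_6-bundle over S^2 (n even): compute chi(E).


chi(S^2) = 2 (n even), chi(Sigma_6) = 2 - 2*6 = -10.
chi(E) = 2 * (-10) = -20

-20


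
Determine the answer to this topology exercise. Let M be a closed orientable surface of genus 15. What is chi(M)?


For a closed orientable surface of genus g: chi = 2 - 2g.
Here g = 15.
chi = 2 - 2*15 = 2 - 30 = -28

-28


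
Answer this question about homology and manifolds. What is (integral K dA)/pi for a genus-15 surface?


Gauss-Bonnet: integral K dA = 2*pi*chi(M).
chi(Sigma_15) = 2 - 2*15 = -28.
(integral K dA)/pi = 2*chi = 2*(-28) = -56

-56


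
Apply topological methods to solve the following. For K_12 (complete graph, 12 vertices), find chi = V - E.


K_12: V = 12, E = C(12,2) = 66.
chi = V - E = 12 - 66 = -54

-54


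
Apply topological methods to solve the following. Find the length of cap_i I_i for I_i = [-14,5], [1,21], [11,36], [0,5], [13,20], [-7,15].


Intersection = [max(a_i), min(b_i)] = [13, 5].
Since 13 > 5, the intersection is empty.
Length = 0

0


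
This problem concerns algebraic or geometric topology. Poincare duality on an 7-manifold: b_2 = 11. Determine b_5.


Poincare duality for closed orientable n-manifolds: b_k = b_{n-k}.
Here n = 7, so b_5 = b_2 = 11

11


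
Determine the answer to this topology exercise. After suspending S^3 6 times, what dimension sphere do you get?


Each suspension raises dimension by 1: Sigma S^n = S^{n+1}.
Sigma^6 S^3 = S^{3+6} = S^9

9


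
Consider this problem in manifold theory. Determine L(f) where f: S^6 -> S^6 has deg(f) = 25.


On S^6: L(f) = tr(f_0*) + (-1)^6 tr(f_6*) = 1 + (-1)^6 * deg(f).
L(f) = 1 + (-1)^6 * 25 = 1 + 25 = 26

26


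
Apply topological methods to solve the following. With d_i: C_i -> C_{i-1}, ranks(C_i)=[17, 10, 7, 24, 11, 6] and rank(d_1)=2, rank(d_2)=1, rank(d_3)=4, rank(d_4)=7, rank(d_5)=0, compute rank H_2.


rank H_k = rank(ker d_k) - rank(im d_{k+1}).
rank(ker d_2) = rank(C_2) - rank(d_2) = 7 - 1 = 6.
rank(im d_{2+1}) = 4.
rank H_2 = 6 - 4 = 2

2


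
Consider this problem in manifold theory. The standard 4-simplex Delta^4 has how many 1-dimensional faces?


Delta^4 has 4+1 vertices. A 1-face is a choice of 1+1 vertices.
f_1 = C(4+1, 1+1) = C(5,2) = 10

10


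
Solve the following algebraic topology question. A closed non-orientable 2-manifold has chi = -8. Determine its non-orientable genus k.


chi = 2 - k for closed non-orientable surfaces with k crosscaps.
-8 = 2 - k
k = 2 - (-8) = 10

10


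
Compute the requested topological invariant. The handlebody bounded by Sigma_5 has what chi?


A genus-g handlebody deformation retracts to a wedge of g circles.
chi(vee_g S^1) = 1 - g.
chi(H_5) = 1 - 5 = -4

-4


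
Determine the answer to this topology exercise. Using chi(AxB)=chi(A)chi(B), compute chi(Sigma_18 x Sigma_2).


chi(Sigma_18) = 2 - 2*18 = -34
chi(Sigma_2) = 2 - 2*2 = -2
chi(product) = (-34) * (-2) = 68

68


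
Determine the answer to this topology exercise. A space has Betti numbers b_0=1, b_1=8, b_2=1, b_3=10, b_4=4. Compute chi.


chi = sum_k (-1)^k b_k.
= (1) + (-8) + (1) + (-10) + (4)
= -12

-12


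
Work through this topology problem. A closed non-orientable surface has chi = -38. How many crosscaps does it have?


chi = 2 - k for closed non-orientable surfaces with k crosscaps.
-38 = 2 - k
k = 2 - (-38) = 40

40


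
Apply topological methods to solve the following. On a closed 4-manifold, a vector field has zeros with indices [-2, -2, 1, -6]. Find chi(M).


Poincare-Hopf: chi(M) = sum of indices of zeros.
chi = (-2) + (-2) + (1) + (-6) = -9

-9


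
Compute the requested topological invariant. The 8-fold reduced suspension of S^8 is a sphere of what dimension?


Each suspension raises dimension by 1: Sigma S^n = S^{n+1}.
Sigma^8 S^8 = S^{8+8} = S^16

16


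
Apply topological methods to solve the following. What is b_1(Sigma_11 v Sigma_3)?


For a wedge: H_1(A v B) = H_1(A) + H_1(B).
b_1(Sigma_11) = 22, b_1(Sigma_3) = 6.
b_1 = 22 + 6 = 28

28


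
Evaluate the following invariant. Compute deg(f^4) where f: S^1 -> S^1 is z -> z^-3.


deg(f) = -3. Degree is multiplicative: deg(f^4) = (deg f)^4.
deg(f^4) = (-3)^4 = 81

81


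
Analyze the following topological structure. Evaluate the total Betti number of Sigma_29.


For Sigma_29: b_0 = 1, b_1 = 2g = 58, b_2 = 1.
Total = 1 + 58 + 1 = 60

60


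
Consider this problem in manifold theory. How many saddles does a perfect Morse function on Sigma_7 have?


A perfect Morse function has m_k = b_k.
For Sigma_7: b_0=1, b_1=2g=14, b_2=1.
Saddles m_1 = 2g = 14

14


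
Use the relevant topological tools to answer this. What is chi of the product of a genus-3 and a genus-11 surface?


chi(Sigma_3) = 2 - 2*3 = -4
chi(Sigma_11) = 2 - 2*11 = -20
chi(product) = (-4) * (-20) = 80

80


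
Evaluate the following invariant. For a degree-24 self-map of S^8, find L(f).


On S^8: L(f) = tr(f_0*) + (-1)^8 tr(f_8*) = 1 + (-1)^8 * deg(f).
L(f) = 1 + (-1)^8 * 24 = 1 + 24 = 25

25


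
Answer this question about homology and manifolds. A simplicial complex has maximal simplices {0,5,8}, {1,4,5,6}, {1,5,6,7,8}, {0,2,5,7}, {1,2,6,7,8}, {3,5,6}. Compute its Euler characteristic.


Enumerate all faces; f-vector: f_0=9, f_1=24, f_2=25, f_3=11, f_4=2.
chi = sum (-1)^k f_k = 1

1


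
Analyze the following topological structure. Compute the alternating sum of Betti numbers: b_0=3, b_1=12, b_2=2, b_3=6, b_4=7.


chi = sum_k (-1)^k b_k.
= (3) + (-12) + (2) + (-6) + (7)
= -6

-6


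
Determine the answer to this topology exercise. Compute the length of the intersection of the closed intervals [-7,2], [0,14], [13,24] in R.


Intersection = [max(a_i), min(b_i)] = [13, 2].
Since 13 > 2, the intersection is empty.
Length = 0

0


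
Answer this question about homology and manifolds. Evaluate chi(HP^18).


HP^18 has one cell in each dimension 0, 4, ..., 4*18 (18+1 cells, all even-dim).
chi = 18 + 1 = 19

19


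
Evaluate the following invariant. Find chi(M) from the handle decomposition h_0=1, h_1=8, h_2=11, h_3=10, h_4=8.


Handles of index k contribute (-1)^k to chi (same as CW cells).
chi = (1) + (-8) + (11) + (-10) + (8) = 2

2


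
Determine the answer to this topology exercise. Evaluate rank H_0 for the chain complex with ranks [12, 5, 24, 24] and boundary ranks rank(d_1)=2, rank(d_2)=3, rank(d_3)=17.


rank H_k = rank(ker d_k) - rank(im d_{k+1}).
rank(ker d_0) = rank(C_0) - rank(d_0) = 12 - 0 = 12.
rank(im d_{0+1}) = 2.
rank H_0 = 12 - 2 = 10

10


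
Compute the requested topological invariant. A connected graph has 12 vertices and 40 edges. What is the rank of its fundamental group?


For a connected graph: rank(pi_1) = b_1 = E - V + 1 = 1 - chi.
chi = V - E = 12 - 40 = -28.
rank = 1 - (-28) = 40 - 12 + 1 = 29

29


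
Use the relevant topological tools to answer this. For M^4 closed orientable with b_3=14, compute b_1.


Poincare duality for closed orientable n-manifolds: b_k = b_{n-k}.
Here n = 4, so b_1 = b_3 = 14

14


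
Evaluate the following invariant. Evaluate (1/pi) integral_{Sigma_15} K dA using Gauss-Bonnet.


Gauss-Bonnet: integral K dA = 2*pi*chi(M).
chi(Sigma_15) = 2 - 2*15 = -28.
(integral K dA)/pi = 2*chi = 2*(-28) = -56

-56


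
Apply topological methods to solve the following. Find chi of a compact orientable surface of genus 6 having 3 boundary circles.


For a compact orientable surface with genus g and b boundary components: chi = 2 - 2g - b.
chi = 2 - 2*6 - 3 = 2 - 12 - 3 = -13

-13


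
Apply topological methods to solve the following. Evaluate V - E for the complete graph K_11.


K_11: V = 11, E = C(11,2) = 55.
chi = V - E = 11 - 55 = -44

-44


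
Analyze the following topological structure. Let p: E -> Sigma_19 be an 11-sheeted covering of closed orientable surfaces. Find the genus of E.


For an n-sheeted cover: chi(E) = n * chi(B).
chi(Sigma_19) = 2 - 2*19 = -36.
chi(E) = 11 * (-36) = -396.
genus(E) = (2 - chi(E))/2 = (2 - (-396))/2 = 398/2 = 199

199


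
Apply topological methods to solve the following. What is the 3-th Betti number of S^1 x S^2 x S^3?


Each S^d has Poincare polynomial 1 + t^d.
The product S^1 x S^2 x S^3 has Poincare polynomial prod(1+t^d_i).
Expanding: b_0=1, b_1=1, b_2=1, b_3=2, b_4=1, b_5=1, b_6=1.
b_3 = 2

2


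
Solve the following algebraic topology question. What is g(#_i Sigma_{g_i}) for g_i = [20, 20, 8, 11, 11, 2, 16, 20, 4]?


Genus is additive under connected sum of orientable surfaces.
g = 20 + 20 + 8 + 11 + 11 + 2 + 16 + 20 + 4 = 112

112


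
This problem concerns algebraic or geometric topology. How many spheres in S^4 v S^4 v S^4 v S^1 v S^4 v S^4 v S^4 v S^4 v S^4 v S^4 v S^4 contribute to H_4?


For a wedge of spheres, H_k (k>0) is free on one generator per sphere of dimension k.
Spheres of dimension 4: count = 10.
b_4 = 10

10


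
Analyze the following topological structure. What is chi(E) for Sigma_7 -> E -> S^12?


chi(S^12) = 2 (n even), chi(Sigma_7) = 2 - 2*7 = -12.
chi(E) = 2 * (-12) = -24

-24


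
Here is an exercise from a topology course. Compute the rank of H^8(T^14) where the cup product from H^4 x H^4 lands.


Cup product: H^p x H^q -> H^{p+q}; here p+q = 4+4 = 8.
rank H^k(T^n) = C(n,k).
C(14,8) = 3003

3003


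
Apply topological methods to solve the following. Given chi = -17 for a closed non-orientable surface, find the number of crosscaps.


chi = 2 - k for closed non-orientable surfaces with k crosscaps.
-17 = 2 - k
k = 2 - (-17) = 19

19


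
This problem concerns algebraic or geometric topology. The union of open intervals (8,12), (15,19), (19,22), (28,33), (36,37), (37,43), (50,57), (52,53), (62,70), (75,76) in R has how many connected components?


Sort and merge overlapping open intervals.
Merged: (8,12), (15,19), (19,22), (28,33), (36,37), (37,43), (50,57), (62,70), (75,76).
Number of components = 9

9


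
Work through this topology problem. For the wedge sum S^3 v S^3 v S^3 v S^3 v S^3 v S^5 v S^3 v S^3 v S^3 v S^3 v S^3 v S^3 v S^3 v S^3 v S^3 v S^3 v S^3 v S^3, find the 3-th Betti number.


For a wedge of spheres, H_k (k>0) is free on one generator per sphere of dimension k.
Spheres of dimension 3: count = 17.
b_3 = 17

17


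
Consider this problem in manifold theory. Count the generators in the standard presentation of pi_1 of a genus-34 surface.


Standard presentation: pi_1(Sigma_g) = <a_1,b_1,...,a_g,b_g | [a_1,b_1]...[a_g,b_g] = 1>.
Number of generators = 2g = 2*34 = 68

68


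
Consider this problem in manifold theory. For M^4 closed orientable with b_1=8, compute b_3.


Poincare duality for closed orientable n-manifolds: b_k = b_{n-k}.
Here n = 4, so b_3 = b_1 = 8

8


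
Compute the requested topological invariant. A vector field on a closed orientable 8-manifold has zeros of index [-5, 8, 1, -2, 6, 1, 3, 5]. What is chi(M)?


Poincare-Hopf: chi(M) = sum of indices of zeros.
chi = (-5) + (8) + (1) + (-2) + (6) + (1) + (3) + (5) = 17

17


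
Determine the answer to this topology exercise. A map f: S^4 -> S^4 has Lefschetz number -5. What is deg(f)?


L(f) = 1 + (-1)^4 deg(f) on S^4.
-5 = 1 + (-1)^4 * deg(f)
(-1)^4 * deg(f) = -6
deg(f) = -6

-6


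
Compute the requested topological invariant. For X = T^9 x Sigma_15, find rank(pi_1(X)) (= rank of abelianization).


pi_1(A x B) = pi_1(A) x pi_1(B); rank of abelianization = b_1.
b_1(T^9) = 9, b_1(Sigma_15) = 2*15 = 30.
b_1(product) = 9 + 30 = 39

39


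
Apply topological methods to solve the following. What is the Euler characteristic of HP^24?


HP^24 has one cell in each dimension 0, 4, ..., 4*24 (24+1 cells, all even-dim).
chi = 24 + 1 = 25

25


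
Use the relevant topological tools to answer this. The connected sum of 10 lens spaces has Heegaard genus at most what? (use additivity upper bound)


Heegaard genus satisfies g(A#B) <= g(A) + g(B).
Each lens space has g = 1.
Upper bound: 10 * 1 = 10

10


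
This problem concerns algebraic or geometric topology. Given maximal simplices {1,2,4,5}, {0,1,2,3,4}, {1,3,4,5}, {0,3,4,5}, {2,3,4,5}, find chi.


Enumerate all faces; f-vector: f_0=6, f_1=15, f_2=18, f_3=9, f_4=1.
chi = sum (-1)^k f_k = 1

1


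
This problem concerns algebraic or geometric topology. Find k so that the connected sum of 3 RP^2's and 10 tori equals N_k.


Since a >= 1, the sum is non-orientable; each T^2 can be replaced by RP^2 # RP^2 (since T^2#RP^2 = 3RP^2).
Total crosscaps k = 3 + 2*10 = 23.
Check via chi: chi = 3*1 + 10*0 - (3+10-1)*2 = -21 = 2 - k = -21. Consistent.

23


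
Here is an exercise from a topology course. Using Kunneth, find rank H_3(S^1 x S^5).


Each S^d has Poincare polynomial 1 + t^d.
The product S^1 x S^5 has Poincare polynomial prod(1+t^d_i).
Expanding: b_0=1, b_1=1, b_5=1, b_6=1.
b_3 = 0

0


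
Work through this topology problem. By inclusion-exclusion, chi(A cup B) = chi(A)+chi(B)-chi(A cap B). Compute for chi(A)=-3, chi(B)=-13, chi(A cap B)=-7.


chi(A cup B) = chi(A) + chi(B) - chi(A cap B)
= -3 + (-13) - (-7)
= -9

-9


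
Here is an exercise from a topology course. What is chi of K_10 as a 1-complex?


K_10: V = 10, E = C(10,2) = 45.
chi = V - E = 10 - 45 = -35

-35


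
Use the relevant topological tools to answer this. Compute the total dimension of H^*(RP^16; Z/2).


H^k(RP^16; Z/2) = Z/2 for each 0 <= k <= 16.
Total dimension = 16 + 1 = 17

17


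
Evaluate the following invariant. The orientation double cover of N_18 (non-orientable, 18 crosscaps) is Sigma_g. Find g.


chi(N_18) = 2 - 18 = -16.
Double cover: chi(Sigma_g) = 2 * chi(N_18) = 2*(-16) = -32.
2 - 2g = -32, so g = (2 - (-32))/2 = 34/2 = 17

17


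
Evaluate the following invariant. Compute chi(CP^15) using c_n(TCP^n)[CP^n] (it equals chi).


For any closed oriented manifold, <e(TM),[M]> = chi(M).
chi(CP^15) = 15+1 = 16

16


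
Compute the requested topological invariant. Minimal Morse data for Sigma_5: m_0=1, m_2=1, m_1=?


A perfect Morse function has m_k = b_k.
For Sigma_5: b_0=1, b_1=2g=10, b_2=1.
Saddles m_1 = 2g = 10

10


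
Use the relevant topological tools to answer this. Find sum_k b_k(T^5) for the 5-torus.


b_k(T^5) = C(5,k), so the sum over k is sum_k C(5,k) = 2^5.
Total = 2^5 = 32

32


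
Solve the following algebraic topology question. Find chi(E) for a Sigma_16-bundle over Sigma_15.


For a fiber bundle F -> E -> B (with CW structure): chi(E) = chi(B) * chi(F).
chi(Sigma_15) = -28, chi(Sigma_16) = -30.
chi(E) = (-28) * (-30) = 840

840


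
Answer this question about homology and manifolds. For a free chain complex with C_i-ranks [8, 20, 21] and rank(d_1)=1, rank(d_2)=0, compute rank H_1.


rank H_k = rank(ker d_k) - rank(im d_{k+1}).
rank(ker d_1) = rank(C_1) - rank(d_1) = 20 - 1 = 19.
rank(im d_{1+1}) = 0.
rank H_1 = 19 - 0 = 19

19


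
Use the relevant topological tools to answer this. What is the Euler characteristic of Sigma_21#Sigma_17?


chi(Sigma_21) = 2 - 2*21 = -40
chi(Sigma_17) = 2 - 2*17 = -32
For surfaces: chi(A#B) = chi(A) + chi(B) - 2.
chi = -40 + -32 - 2 = -74

-74


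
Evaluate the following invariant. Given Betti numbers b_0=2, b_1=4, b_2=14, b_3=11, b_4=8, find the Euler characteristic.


chi = sum_k (-1)^k b_k.
= (2) + (-4) + (14) + (-11) + (8)
= 9

9


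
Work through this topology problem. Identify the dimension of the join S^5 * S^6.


Join of spheres: S^m * S^n = S^{m+n+1}.
dim = 5 + 6 + 1 = 12

12


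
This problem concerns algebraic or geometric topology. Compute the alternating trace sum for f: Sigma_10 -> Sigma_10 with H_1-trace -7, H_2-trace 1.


L(f) = tr(f_0*) - tr(f_1*) + tr(f_2*).
= 1 - (-7) + (1)
= 9

9


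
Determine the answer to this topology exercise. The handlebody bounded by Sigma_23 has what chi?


A genus-g handlebody deformation retracts to a wedge of g circles.
chi(vee_g S^1) = 1 - g.
chi(H_23) = 1 - 23 = -22

-22


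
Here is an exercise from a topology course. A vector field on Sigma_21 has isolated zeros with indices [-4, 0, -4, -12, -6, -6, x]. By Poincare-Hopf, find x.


Poincare-Hopf: sum of indices = chi(M).
chi(Sigma_21) = 2 - 2*21 = -40.
Sum of known indices = -32.
x = chi - (sum known) = -40 - (-32) = -8

-8


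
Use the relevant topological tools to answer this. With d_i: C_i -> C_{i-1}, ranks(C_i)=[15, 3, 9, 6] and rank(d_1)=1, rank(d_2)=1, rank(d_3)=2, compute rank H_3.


rank H_k = rank(ker d_k) - rank(im d_{k+1}).
rank(ker d_3) = rank(C_3) - rank(d_3) = 6 - 2 = 4.
rank(im d_{3+1}) = 0.
rank H_3 = 4 - 0 = 4

4
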